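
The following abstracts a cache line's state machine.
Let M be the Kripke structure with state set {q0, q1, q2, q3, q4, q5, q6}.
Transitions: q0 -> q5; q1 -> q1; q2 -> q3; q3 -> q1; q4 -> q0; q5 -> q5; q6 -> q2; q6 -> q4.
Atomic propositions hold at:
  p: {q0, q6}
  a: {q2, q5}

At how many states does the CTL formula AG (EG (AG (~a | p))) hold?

2

Sat(~a) = {q0, q1, q3, q4, q6}
Sat(~a | p) = {q0, q1, q3, q4, q6}
AG (~a | p): greatest fixpoint, start Z0 = {q0, q1, q3, q4, q6}, keep only states in Sat with every successor in Z. Z1 = {q1, q3, q4}; Z2 = {q1, q3}; fixed.
Sat(AG (~a | p)) = {q1, q3}
EG (AG (~a | p)): greatest fixpoint, start Z0 = {q1, q3}, keep only states in Sat with some successor in Z. Already a fixed point.
Sat(EG (AG (~a | p))) = {q1, q3}
AG (EG (AG (~a | p))): greatest fixpoint, start Z0 = {q1, q3}, keep only states in Sat with every successor in Z. Already a fixed point.
Sat(AG (EG (AG (~a | p)))) = {q1, q3}
|Sat(AG (EG (AG (~a | p))))| = |{q1, q3}| = 2.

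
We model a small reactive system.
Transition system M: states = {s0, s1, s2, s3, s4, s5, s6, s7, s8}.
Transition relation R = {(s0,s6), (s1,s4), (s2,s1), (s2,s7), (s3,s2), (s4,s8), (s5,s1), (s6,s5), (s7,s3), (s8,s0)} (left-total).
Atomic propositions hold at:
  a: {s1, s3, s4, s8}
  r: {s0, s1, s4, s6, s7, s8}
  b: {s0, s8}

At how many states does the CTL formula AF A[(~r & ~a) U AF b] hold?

Sat(~r) = {s2, s3, s5}
Sat(~a) = {s0, s2, s5, s6, s7}
Sat(~r & ~a) = {s2, s5}
AF b: least fixpoint, start Z0 = {s0, s8}, add states with every successor in Z. Z1 = {s0, s4, s8}; Z2 = {s0, s1, s4, s8}; Z3 = {s0, s1, s4, s5, s8}; Z4 = {s0, s1, s4, s5, s6, s8}; fixed.
Sat(AF b) = {s0, s1, s4, s5, s6, s8}
A[(~r & ~a) U AF b]: least fixpoint, start Z0 = Sat(AF b) = {s0, s1, s4, s5, s6, s8}, add states in Sat(~r & ~a) with every successor in Z. Already a fixed point.
Sat(A[(~r & ~a) U AF b]) = {s0, s1, s4, s5, s6, s8}
AF A[(~r & ~a) U AF b]: least fixpoint, start Z0 = {s0, s1, s4, s5, s6, s8}, add states with every successor in Z. Already a fixed point.
Sat(AF A[(~r & ~a) U AF b]) = {s0, s1, s4, s5, s6, s8}
|Sat(AF A[(~r & ~a) U AF b])| = |{s0, s1, s4, s5, s6, s8}| = 6.

6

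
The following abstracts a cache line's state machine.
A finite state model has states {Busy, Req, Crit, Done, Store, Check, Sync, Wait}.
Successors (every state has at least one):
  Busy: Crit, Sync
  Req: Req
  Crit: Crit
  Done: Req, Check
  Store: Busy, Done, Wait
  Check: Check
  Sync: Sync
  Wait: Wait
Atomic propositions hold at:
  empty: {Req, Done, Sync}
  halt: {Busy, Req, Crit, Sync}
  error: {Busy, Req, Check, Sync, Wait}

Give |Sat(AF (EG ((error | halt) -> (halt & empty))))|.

4

Sat(error | halt) = {Busy, Req, Crit, Check, Sync, Wait}
Sat(halt & empty) = {Req, Sync}
Sat((error | halt) -> (halt & empty)) = {Req, Done, Store, Sync}
EG ((error | halt) -> (halt & empty)): greatest fixpoint, start Z0 = {Req, Done, Store, Sync}, keep only states in Sat with some successor in Z. Already a fixed point.
Sat(EG ((error | halt) -> (halt & empty))) = {Req, Done, Store, Sync}
AF (EG ((error | halt) -> (halt & empty))): least fixpoint, start Z0 = {Req, Done, Store, Sync}, add states with every successor in Z. Already a fixed point.
Sat(AF (EG ((error | halt) -> (halt & empty)))) = {Req, Done, Store, Sync}
|Sat(AF (EG ((error | halt) -> (halt & empty))))| = |{Req, Done, Store, Sync}| = 4.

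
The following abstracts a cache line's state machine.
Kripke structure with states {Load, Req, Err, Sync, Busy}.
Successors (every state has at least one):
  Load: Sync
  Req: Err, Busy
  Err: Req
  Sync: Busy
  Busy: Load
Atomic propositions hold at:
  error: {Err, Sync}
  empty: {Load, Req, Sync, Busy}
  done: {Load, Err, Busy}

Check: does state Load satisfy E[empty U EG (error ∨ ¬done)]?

Sat(¬done) = {Req, Sync}
Sat(error ∨ ¬done) = {Req, Err, Sync}
EG (error ∨ ¬done): greatest fixpoint, start Z0 = {Req, Err, Sync}, keep only states in Sat with some successor in Z. Z1 = {Req, Err}; fixed.
Sat(EG (error ∨ ¬done)) = {Req, Err}
E[empty U EG (error ∨ ¬done)]: least fixpoint, start Z0 = Sat(EG (error ∨ ¬done)) = {Req, Err}, add states in Sat(empty) with some successor in Z. Already a fixed point.
Sat(E[empty U EG (error ∨ ¬done)]) = {Req, Err}
Load ∉ Sat(E[empty U EG (error ∨ ¬done)]) = {Req, Err}, so the formula does not hold at Load.

No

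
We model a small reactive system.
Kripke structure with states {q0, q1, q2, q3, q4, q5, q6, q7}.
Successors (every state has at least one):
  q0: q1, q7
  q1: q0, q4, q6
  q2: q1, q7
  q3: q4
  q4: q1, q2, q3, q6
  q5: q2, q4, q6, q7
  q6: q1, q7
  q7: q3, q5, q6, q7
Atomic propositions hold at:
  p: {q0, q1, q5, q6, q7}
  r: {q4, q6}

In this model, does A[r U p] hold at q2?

A[r U p]: least fixpoint, start Z0 = Sat(p) = {q0, q1, q5, q6, q7}, add states in Sat(r) with every successor in Z. Already a fixed point.
Sat(A[r U p]) = {q0, q1, q5, q6, q7}
q2 ∉ Sat(A[r U p]) = {q0, q1, q5, q6, q7}, so the formula does not hold at q2.

No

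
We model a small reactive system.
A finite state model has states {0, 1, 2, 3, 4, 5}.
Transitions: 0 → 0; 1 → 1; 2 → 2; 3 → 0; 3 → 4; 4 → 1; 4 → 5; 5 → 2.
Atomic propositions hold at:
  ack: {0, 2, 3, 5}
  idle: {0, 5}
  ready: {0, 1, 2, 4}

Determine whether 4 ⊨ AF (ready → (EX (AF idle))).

AF idle: least fixpoint, start Z0 = {0, 5}, add states with every successor in Z. Already a fixed point.
Sat(AF idle) = {0, 5}
Sat(EX (AF idle)) = {s : some successor in {0, 5}} = {0, 3, 4}
Sat(ready → (EX (AF idle))) = {0, 3, 4, 5}
AF (ready → (EX (AF idle))): least fixpoint, start Z0 = {0, 3, 4, 5}, add states with every successor in Z. Already a fixed point.
Sat(AF (ready → (EX (AF idle)))) = {0, 3, 4, 5}
4 ∈ Sat(AF (ready → (EX (AF idle)))) = {0, 3, 4, 5}, so the formula holds at 4.

Yes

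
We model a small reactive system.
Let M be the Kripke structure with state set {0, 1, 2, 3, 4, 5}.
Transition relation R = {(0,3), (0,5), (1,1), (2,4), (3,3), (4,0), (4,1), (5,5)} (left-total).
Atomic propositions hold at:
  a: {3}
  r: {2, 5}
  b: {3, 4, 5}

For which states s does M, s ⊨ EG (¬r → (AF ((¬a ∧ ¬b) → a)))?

Sat(¬r) = {0, 1, 3, 4}
Sat(¬a) = {0, 1, 2, 4, 5}
Sat(¬b) = {0, 1, 2}
Sat(¬a ∧ ¬b) = {0, 1, 2}
Sat((¬a ∧ ¬b) → a) = {3, 4, 5}
AF ((¬a ∧ ¬b) → a): least fixpoint, start Z0 = {3, 4, 5}, add states with every successor in Z. Z1 = {0, 2, 3, 4, 5}; fixed.
Sat(AF ((¬a ∧ ¬b) → a)) = {0, 2, 3, 4, 5}
Sat(¬r → (AF ((¬a ∧ ¬b) → a))) = {0, 2, 3, 4, 5}
EG (¬r → (AF ((¬a ∧ ¬b) → a))): greatest fixpoint, start Z0 = {0, 2, 3, 4, 5}, keep only states in Sat with some successor in Z. Already a fixed point.
Sat(EG (¬r → (AF ((¬a ∧ ¬b) → a)))) = {0, 2, 3, 4, 5}

{0, 2, 3, 4, 5}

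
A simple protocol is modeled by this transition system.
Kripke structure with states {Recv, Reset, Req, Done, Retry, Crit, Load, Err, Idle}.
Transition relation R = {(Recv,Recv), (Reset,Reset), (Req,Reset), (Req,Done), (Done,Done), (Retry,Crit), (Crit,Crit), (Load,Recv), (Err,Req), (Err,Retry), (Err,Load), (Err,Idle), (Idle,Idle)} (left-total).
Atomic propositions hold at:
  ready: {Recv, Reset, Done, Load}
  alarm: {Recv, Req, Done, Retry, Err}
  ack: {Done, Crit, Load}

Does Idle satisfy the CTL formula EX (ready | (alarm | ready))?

No

Sat(alarm | ready) = {Recv, Reset, Req, Done, Retry, Load, Err}
Sat(ready | (alarm | ready)) = {Recv, Reset, Req, Done, Retry, Load, Err}
Sat(EX (ready | (alarm | ready))) = {s : some successor in {Recv, Reset, Req, Done, Retry, Load, Err}} = {Recv, Reset, Req, Done, Load, Err}
Idle ∉ Sat(EX (ready | (alarm | ready))) = {Recv, Reset, Req, Done, Load, Err}, so the formula does not hold at Idle.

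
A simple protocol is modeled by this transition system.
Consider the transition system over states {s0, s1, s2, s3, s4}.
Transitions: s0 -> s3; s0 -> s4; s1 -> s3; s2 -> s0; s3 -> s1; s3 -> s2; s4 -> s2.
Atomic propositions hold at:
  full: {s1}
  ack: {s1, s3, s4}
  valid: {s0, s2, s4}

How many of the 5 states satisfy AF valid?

AF valid: least fixpoint, start Z0 = {s0, s2, s4}, add states with every successor in Z. Already a fixed point.
Sat(AF valid) = {s0, s2, s4}
|Sat(AF valid)| = |{s0, s2, s4}| = 3.

3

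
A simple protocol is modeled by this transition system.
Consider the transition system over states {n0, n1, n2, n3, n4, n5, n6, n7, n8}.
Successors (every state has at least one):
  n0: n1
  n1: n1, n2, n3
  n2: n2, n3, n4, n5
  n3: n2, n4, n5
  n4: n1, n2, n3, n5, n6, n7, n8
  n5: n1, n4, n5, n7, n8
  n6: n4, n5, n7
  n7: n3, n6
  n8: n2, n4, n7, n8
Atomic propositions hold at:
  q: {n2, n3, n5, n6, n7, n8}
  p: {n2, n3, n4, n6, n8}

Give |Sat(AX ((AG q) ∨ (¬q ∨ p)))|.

AG q: greatest fixpoint, start Z0 = {n2, n3, n5, n6, n7, n8}, keep only states in Sat with every successor in Z. Z1 = {n7}; Z2 = ∅; fixed.
Sat(AG q) = ∅
Sat(¬q) = {n0, n1, n4}
Sat(¬q ∨ p) = {n0, n1, n2, n3, n4, n6, n8}
Sat((AG q) ∨ (¬q ∨ p)) = {n0, n1, n2, n3, n4, n6, n8}
Sat(AX ((AG q) ∨ (¬q ∨ p))) = {s : every successor in {n0, n1, n2, n3, n4, n6, n8}} = {n0, n1, n7}
|Sat(AX ((AG q) ∨ (¬q ∨ p)))| = |{n0, n1, n7}| = 3.

3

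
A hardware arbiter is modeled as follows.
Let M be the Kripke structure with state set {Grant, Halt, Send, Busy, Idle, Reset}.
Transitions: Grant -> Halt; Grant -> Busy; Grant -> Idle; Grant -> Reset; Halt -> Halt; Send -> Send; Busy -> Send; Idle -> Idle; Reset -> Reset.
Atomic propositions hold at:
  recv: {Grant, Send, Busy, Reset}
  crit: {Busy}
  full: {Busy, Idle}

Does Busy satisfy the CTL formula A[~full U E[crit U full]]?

Sat(~full) = {Grant, Halt, Send, Reset}
E[crit U full]: least fixpoint, start Z0 = Sat(full) = {Busy, Idle}, add states in Sat(crit) with some successor in Z. Already a fixed point.
Sat(E[crit U full]) = {Busy, Idle}
A[~full U E[crit U full]]: least fixpoint, start Z0 = Sat(E[crit U full]) = {Busy, Idle}, add states in Sat(~full) with every successor in Z. Already a fixed point.
Sat(A[~full U E[crit U full]]) = {Busy, Idle}
Busy ∈ Sat(A[~full U E[crit U full]]) = {Busy, Idle}, so the formula holds at Busy.

Yes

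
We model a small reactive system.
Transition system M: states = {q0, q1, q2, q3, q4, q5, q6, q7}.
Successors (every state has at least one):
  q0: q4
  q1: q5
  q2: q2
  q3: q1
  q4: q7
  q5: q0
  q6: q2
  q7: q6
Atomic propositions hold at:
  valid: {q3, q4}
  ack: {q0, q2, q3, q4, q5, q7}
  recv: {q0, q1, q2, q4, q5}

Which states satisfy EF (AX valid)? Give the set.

{q0, q1, q3, q5}

Sat(AX valid) = {s : every successor in {q3, q4}} = {q0}
EF (AX valid): least fixpoint, start Z0 = {q0}, add states with some successor in Z. Z1 = {q0, q5}; Z2 = {q0, q1, q5}; Z3 = {q0, q1, q3, q5}; fixed.
Sat(EF (AX valid)) = {q0, q1, q3, q5}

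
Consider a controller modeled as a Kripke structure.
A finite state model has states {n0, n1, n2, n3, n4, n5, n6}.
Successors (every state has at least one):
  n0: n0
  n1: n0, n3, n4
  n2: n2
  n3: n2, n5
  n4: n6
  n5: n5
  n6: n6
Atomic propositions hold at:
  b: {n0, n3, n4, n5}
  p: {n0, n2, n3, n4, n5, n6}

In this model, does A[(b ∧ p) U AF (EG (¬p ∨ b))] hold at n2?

Sat(b ∧ p) = {n0, n3, n4, n5}
Sat(¬p) = {n1}
Sat(¬p ∨ b) = {n0, n1, n3, n4, n5}
EG (¬p ∨ b): greatest fixpoint, start Z0 = {n0, n1, n3, n4, n5}, keep only states in Sat with some successor in Z. Z1 = {n0, n1, n3, n5}; fixed.
Sat(EG (¬p ∨ b)) = {n0, n1, n3, n5}
AF (EG (¬p ∨ b)): least fixpoint, start Z0 = {n0, n1, n3, n5}, add states with every successor in Z. Already a fixed point.
Sat(AF (EG (¬p ∨ b))) = {n0, n1, n3, n5}
A[(b ∧ p) U AF (EG (¬p ∨ b))]: least fixpoint, start Z0 = Sat(AF (EG (¬p ∨ b))) = {n0, n1, n3, n5}, add states in Sat(b ∧ p) with every successor in Z. Already a fixed point.
Sat(A[(b ∧ p) U AF (EG (¬p ∨ b))]) = {n0, n1, n3, n5}
n2 ∉ Sat(A[(b ∧ p) U AF (EG (¬p ∨ b))]) = {n0, n1, n3, n5}, so the formula does not hold at n2.

No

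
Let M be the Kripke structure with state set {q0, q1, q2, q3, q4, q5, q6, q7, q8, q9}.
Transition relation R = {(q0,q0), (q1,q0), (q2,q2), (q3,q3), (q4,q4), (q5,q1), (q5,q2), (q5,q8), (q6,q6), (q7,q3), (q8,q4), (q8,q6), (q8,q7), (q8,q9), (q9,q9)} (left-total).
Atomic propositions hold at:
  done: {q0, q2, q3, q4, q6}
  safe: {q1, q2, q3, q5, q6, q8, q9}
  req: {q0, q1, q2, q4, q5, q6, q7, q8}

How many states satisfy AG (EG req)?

5

EG req: greatest fixpoint, start Z0 = {q0, q1, q2, q4, q5, q6, q7, q8}, keep only states in Sat with some successor in Z. Z1 = {q0, q1, q2, q4, q5, q6, q8}; fixed.
Sat(EG req) = {q0, q1, q2, q4, q5, q6, q8}
AG (EG req): greatest fixpoint, start Z0 = {q0, q1, q2, q4, q5, q6, q8}, keep only states in Sat with every successor in Z. Z1 = {q0, q1, q2, q4, q5, q6}; Z2 = {q0, q1, q2, q4, q6}; fixed.
Sat(AG (EG req)) = {q0, q1, q2, q4, q6}
|Sat(AG (EG req))| = |{q0, q1, q2, q4, q6}| = 5.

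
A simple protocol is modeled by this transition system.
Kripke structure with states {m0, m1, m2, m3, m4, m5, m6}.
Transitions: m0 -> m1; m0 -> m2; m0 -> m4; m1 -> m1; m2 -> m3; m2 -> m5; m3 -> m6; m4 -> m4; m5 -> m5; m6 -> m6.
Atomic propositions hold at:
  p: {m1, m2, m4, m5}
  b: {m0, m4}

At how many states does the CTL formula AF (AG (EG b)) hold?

1

EG b: greatest fixpoint, start Z0 = {m0, m4}, keep only states in Sat with some successor in Z. Already a fixed point.
Sat(EG b) = {m0, m4}
AG (EG b): greatest fixpoint, start Z0 = {m0, m4}, keep only states in Sat with every successor in Z. Z1 = {m4}; fixed.
Sat(AG (EG b)) = {m4}
AF (AG (EG b)): least fixpoint, start Z0 = {m4}, add states with every successor in Z. Already a fixed point.
Sat(AF (AG (EG b))) = {m4}
|Sat(AF (AG (EG b)))| = |{m4}| = 1.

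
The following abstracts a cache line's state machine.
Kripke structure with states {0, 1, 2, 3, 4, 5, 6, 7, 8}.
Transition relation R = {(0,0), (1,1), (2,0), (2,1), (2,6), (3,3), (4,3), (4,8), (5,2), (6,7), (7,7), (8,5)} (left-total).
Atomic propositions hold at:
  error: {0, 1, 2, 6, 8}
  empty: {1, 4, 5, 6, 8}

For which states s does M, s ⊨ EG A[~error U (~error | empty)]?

Sat(~error) = {3, 4, 5, 7}
Sat(~error | empty) = {1, 3, 4, 5, 6, 7, 8}
A[~error U (~error | empty)]: least fixpoint, start Z0 = Sat((~error | empty)) = {1, 3, 4, 5, 6, 7, 8}, add states in Sat(~error) with every successor in Z. Already a fixed point.
Sat(A[~error U (~error | empty)]) = {1, 3, 4, 5, 6, 7, 8}
EG A[~error U (~error | empty)]: greatest fixpoint, start Z0 = {1, 3, 4, 5, 6, 7, 8}, keep only states in Sat with some successor in Z. Z1 = {1, 3, 4, 6, 7, 8}; Z2 = {1, 3, 4, 6, 7}; fixed.
Sat(EG A[~error U (~error | empty)]) = {1, 3, 4, 6, 7}

{1, 3, 4, 6, 7}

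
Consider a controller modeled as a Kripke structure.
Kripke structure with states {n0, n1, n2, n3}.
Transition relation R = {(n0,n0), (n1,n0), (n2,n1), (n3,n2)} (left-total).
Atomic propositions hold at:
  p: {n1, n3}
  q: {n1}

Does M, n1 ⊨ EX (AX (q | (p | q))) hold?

Sat(p | q) = {n1, n3}
Sat(q | (p | q)) = {n1, n3}
Sat(AX (q | (p | q))) = {s : every successor in {n1, n3}} = {n2}
Sat(EX (AX (q | (p | q)))) = {s : some successor in {n2}} = {n3}
n1 ∉ Sat(EX (AX (q | (p | q)))) = {n3}, so the formula does not hold at n1.

No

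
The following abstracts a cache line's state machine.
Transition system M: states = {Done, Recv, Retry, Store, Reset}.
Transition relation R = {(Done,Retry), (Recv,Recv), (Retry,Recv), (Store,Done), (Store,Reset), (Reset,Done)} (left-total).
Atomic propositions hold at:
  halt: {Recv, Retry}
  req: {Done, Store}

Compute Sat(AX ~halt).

{Store, Reset}

Sat(~halt) = {Done, Store, Reset}
Sat(AX ~halt) = {s : every successor in {Done, Store, Reset}} = {Store, Reset}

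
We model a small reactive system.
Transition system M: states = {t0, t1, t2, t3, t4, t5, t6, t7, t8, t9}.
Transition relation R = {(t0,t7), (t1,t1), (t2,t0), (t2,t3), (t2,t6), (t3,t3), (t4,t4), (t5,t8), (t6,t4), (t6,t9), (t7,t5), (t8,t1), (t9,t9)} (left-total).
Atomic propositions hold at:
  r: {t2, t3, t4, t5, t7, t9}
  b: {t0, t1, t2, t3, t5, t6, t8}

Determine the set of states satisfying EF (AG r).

{t2, t3, t4, t6, t9}

AG r: greatest fixpoint, start Z0 = {t2, t3, t4, t5, t7, t9}, keep only states in Sat with every successor in Z. Z1 = {t3, t4, t7, t9}; Z2 = {t3, t4, t9}; fixed.
Sat(AG r) = {t3, t4, t9}
EF (AG r): least fixpoint, start Z0 = {t3, t4, t9}, add states with some successor in Z. Z1 = {t2, t3, t4, t6, t9}; fixed.
Sat(EF (AG r)) = {t2, t3, t4, t6, t9}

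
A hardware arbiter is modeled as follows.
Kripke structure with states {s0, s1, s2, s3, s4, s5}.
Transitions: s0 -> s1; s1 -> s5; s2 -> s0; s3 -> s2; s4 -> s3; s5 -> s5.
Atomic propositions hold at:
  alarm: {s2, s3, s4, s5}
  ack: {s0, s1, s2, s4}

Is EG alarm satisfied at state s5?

Yes

EG alarm: greatest fixpoint, start Z0 = {s2, s3, s4, s5}, keep only states in Sat with some successor in Z. Z1 = {s3, s4, s5}; Z2 = {s4, s5}; Z3 = {s5}; fixed.
Sat(EG alarm) = {s5}
s5 ∈ Sat(EG alarm) = {s5}, so the formula holds at s5.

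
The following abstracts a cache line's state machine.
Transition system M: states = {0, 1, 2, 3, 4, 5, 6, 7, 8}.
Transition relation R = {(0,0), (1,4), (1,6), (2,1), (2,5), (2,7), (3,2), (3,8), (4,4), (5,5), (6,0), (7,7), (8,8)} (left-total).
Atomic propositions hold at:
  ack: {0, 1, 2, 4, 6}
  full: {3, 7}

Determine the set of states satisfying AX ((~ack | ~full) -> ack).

Sat(~ack) = {3, 5, 7, 8}
Sat(~full) = {0, 1, 2, 4, 5, 6, 8}
Sat(~ack | ~full) = {0, 1, 2, 3, 4, 5, 6, 7, 8}
Sat((~ack | ~full) -> ack) = {0, 1, 2, 4, 6}
Sat(AX ((~ack | ~full) -> ack)) = {s : every successor in {0, 1, 2, 4, 6}} = {0, 1, 4, 6}

{0, 1, 4, 6}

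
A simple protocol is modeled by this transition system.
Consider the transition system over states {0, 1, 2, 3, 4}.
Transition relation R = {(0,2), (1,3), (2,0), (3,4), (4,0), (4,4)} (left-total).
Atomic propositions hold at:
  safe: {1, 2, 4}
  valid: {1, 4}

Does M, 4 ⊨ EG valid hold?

Yes

EG valid: greatest fixpoint, start Z0 = {1, 4}, keep only states in Sat with some successor in Z. Z1 = {4}; fixed.
Sat(EG valid) = {4}
4 ∈ Sat(EG valid) = {4}, so the formula holds at 4.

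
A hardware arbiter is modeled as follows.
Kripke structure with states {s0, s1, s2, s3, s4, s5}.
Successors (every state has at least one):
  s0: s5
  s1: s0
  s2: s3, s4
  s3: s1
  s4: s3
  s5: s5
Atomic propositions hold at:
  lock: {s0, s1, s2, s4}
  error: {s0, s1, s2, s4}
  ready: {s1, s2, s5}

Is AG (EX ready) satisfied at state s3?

No

Sat(EX ready) = {s : some successor in {s1, s2, s5}} = {s0, s3, s5}
AG (EX ready): greatest fixpoint, start Z0 = {s0, s3, s5}, keep only states in Sat with every successor in Z. Z1 = {s0, s5}; fixed.
Sat(AG (EX ready)) = {s0, s5}
s3 ∉ Sat(AG (EX ready)) = {s0, s5}, so the formula does not hold at s3.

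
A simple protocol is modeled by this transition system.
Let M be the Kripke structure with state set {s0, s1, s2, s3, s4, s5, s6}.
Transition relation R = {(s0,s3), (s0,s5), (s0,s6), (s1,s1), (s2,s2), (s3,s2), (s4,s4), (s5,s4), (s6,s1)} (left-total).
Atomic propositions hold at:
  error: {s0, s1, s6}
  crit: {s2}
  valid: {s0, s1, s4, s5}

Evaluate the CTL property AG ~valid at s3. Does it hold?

Sat(~valid) = {s2, s3, s6}
AG ~valid: greatest fixpoint, start Z0 = {s2, s3, s6}, keep only states in Sat with every successor in Z. Z1 = {s2, s3}; fixed.
Sat(AG ~valid) = {s2, s3}
s3 ∈ Sat(AG ~valid) = {s2, s3}, so the formula holds at s3.

Yes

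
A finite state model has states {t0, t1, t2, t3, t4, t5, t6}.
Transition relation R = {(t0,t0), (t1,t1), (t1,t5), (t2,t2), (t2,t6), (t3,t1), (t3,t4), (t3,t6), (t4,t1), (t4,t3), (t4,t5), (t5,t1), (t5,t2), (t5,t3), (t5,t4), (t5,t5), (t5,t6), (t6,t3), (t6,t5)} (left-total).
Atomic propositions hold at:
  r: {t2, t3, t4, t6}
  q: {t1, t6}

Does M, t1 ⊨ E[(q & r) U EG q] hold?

Yes

Sat(q & r) = {t6}
EG q: greatest fixpoint, start Z0 = {t1, t6}, keep only states in Sat with some successor in Z. Z1 = {t1}; fixed.
Sat(EG q) = {t1}
E[(q & r) U EG q]: least fixpoint, start Z0 = Sat(EG q) = {t1}, add states in Sat(q & r) with some successor in Z. Already a fixed point.
Sat(E[(q & r) U EG q]) = {t1}
t1 ∈ Sat(E[(q & r) U EG q]) = {t1}, so the formula holds at t1.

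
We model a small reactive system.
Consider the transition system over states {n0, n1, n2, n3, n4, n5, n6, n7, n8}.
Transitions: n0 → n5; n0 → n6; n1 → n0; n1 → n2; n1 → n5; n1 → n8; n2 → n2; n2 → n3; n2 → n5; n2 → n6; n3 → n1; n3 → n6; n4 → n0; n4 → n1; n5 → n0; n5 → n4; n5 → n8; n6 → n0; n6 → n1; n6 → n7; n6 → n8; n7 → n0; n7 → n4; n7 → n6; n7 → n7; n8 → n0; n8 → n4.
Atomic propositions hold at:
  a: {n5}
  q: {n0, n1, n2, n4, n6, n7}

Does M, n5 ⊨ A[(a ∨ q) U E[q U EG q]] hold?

Sat(a ∨ q) = {n0, n1, n2, n4, n5, n6, n7}
EG q: greatest fixpoint, start Z0 = {n0, n1, n2, n4, n6, n7}, keep only states in Sat with some successor in Z. Already a fixed point.
Sat(EG q) = {n0, n1, n2, n4, n6, n7}
E[q U EG q]: least fixpoint, start Z0 = Sat(EG q) = {n0, n1, n2, n4, n6, n7}, add states in Sat(q) with some successor in Z. Already a fixed point.
Sat(E[q U EG q]) = {n0, n1, n2, n4, n6, n7}
A[(a ∨ q) U E[q U EG q]]: least fixpoint, start Z0 = Sat(E[q U EG q]) = {n0, n1, n2, n4, n6, n7}, add states in Sat(a ∨ q) with every successor in Z. Already a fixed point.
Sat(A[(a ∨ q) U E[q U EG q]]) = {n0, n1, n2, n4, n6, n7}
n5 ∉ Sat(A[(a ∨ q) U E[q U EG q]]) = {n0, n1, n2, n4, n6, n7}, so the formula does not hold at n5.

No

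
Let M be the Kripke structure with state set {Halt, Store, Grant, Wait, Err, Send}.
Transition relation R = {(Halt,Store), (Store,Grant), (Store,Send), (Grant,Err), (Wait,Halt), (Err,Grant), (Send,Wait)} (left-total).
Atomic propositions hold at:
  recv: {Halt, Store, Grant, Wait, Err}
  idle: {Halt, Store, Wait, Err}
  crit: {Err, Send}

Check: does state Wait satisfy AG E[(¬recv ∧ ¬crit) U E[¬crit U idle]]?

No

Sat(¬recv) = {Send}
Sat(¬crit) = {Halt, Store, Grant, Wait}
Sat(¬recv ∧ ¬crit) = ∅
E[¬crit U idle]: least fixpoint, start Z0 = Sat(idle) = {Halt, Store, Wait, Err}, add states in Sat(¬crit) with some successor in Z. Z1 = {Halt, Store, Grant, Wait, Err}; fixed.
Sat(E[¬crit U idle]) = {Halt, Store, Grant, Wait, Err}
E[(¬recv ∧ ¬crit) U E[¬crit U idle]]: least fixpoint, start Z0 = Sat(E[¬crit U idle]) = {Halt, Store, Grant, Wait, Err}, add states in Sat(¬recv ∧ ¬crit) with some successor in Z. Already a fixed point.
Sat(E[(¬recv ∧ ¬crit) U E[¬crit U idle]]) = {Halt, Store, Grant, Wait, Err}
AG E[(¬recv ∧ ¬crit) U E[¬crit U idle]]: greatest fixpoint, start Z0 = {Halt, Store, Grant, Wait, Err}, keep only states in Sat with every successor in Z. Z1 = {Halt, Grant, Wait, Err}; Z2 = {Grant, Wait, Err}; Z3 = {Grant, Err}; fixed.
Sat(AG E[(¬recv ∧ ¬crit) U E[¬crit U idle]]) = {Grant, Err}
Wait ∉ Sat(AG E[(¬recv ∧ ¬crit) U E[¬crit U idle]]) = {Grant, Err}, so the formula does not hold at Wait.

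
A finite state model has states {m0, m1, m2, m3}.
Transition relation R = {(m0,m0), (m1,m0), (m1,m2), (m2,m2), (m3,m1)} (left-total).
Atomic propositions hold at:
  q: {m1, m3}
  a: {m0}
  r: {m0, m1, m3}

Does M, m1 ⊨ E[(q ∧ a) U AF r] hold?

Sat(q ∧ a) = ∅
AF r: least fixpoint, start Z0 = {m0, m1, m3}, add states with every successor in Z. Already a fixed point.
Sat(AF r) = {m0, m1, m3}
E[(q ∧ a) U AF r]: least fixpoint, start Z0 = Sat(AF r) = {m0, m1, m3}, add states in Sat(q ∧ a) with some successor in Z. Already a fixed point.
Sat(E[(q ∧ a) U AF r]) = {m0, m1, m3}
m1 ∈ Sat(E[(q ∧ a) U AF r]) = {m0, m1, m3}, so the formula holds at m1.

Yes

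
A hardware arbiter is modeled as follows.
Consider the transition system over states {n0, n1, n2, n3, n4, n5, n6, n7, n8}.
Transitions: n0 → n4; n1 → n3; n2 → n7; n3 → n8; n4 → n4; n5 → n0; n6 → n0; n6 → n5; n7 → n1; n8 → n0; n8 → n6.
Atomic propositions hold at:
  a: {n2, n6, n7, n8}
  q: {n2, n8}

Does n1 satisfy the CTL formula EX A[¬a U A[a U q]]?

Yes

Sat(¬a) = {n0, n1, n3, n4, n5}
A[a U q]: least fixpoint, start Z0 = Sat(q) = {n2, n8}, add states in Sat(a) with every successor in Z. Already a fixed point.
Sat(A[a U q]) = {n2, n8}
A[¬a U A[a U q]]: least fixpoint, start Z0 = Sat(A[a U q]) = {n2, n8}, add states in Sat(¬a) with every successor in Z. Z1 = {n2, n3, n8}; Z2 = {n1, n2, n3, n8}; fixed.
Sat(A[¬a U A[a U q]]) = {n1, n2, n3, n8}
Sat(EX A[¬a U A[a U q]]) = {s : some successor in {n1, n2, n3, n8}} = {n1, n3, n7}
n1 ∈ Sat(EX A[¬a U A[a U q]]) = {n1, n3, n7}, so the formula holds at n1.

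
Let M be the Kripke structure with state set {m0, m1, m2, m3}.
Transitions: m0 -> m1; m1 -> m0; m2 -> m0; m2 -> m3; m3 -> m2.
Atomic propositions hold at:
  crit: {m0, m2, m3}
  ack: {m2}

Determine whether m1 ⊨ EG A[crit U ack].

No

A[crit U ack]: least fixpoint, start Z0 = Sat(ack) = {m2}, add states in Sat(crit) with every successor in Z. Z1 = {m2, m3}; fixed.
Sat(A[crit U ack]) = {m2, m3}
EG A[crit U ack]: greatest fixpoint, start Z0 = {m2, m3}, keep only states in Sat with some successor in Z. Already a fixed point.
Sat(EG A[crit U ack]) = {m2, m3}
m1 ∉ Sat(EG A[crit U ack]) = {m2, m3}, so the formula does not hold at m1.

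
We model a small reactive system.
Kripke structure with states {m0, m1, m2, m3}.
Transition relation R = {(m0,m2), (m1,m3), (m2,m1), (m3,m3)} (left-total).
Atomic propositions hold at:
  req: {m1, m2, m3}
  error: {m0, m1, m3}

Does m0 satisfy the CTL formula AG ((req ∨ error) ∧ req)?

No

Sat(req ∨ error) = {m0, m1, m2, m3}
Sat((req ∨ error) ∧ req) = {m1, m2, m3}
AG ((req ∨ error) ∧ req): greatest fixpoint, start Z0 = {m1, m2, m3}, keep only states in Sat with every successor in Z. Already a fixed point.
Sat(AG ((req ∨ error) ∧ req)) = {m1, m2, m3}
m0 ∉ Sat(AG ((req ∨ error) ∧ req)) = {m1, m2, m3}, so the formula does not hold at m0.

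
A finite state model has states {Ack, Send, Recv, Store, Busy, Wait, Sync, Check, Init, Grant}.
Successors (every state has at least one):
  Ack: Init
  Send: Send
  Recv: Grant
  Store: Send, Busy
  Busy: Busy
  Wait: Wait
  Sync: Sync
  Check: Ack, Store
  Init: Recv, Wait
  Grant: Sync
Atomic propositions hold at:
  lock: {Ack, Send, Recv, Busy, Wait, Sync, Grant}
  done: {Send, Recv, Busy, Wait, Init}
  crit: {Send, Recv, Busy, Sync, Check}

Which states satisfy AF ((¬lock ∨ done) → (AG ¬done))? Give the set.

{Ack, Recv, Sync, Grant}

Sat(¬lock) = {Store, Check, Init}
Sat(¬lock ∨ done) = {Send, Recv, Store, Busy, Wait, Check, Init}
Sat(¬done) = {Ack, Store, Sync, Check, Grant}
AG ¬done: greatest fixpoint, start Z0 = {Ack, Store, Sync, Check, Grant}, keep only states in Sat with every successor in Z. Z1 = {Sync, Check, Grant}; Z2 = {Sync, Grant}; fixed.
Sat(AG ¬done) = {Sync, Grant}
Sat((¬lock ∨ done) → (AG ¬done)) = {Ack, Sync, Grant}
AF ((¬lock ∨ done) → (AG ¬done)): least fixpoint, start Z0 = {Ack, Sync, Grant}, add states with every successor in Z. Z1 = {Ack, Recv, Sync, Grant}; fixed.
Sat(AF ((¬lock ∨ done) → (AG ¬done))) = {Ack, Recv, Sync, Grant}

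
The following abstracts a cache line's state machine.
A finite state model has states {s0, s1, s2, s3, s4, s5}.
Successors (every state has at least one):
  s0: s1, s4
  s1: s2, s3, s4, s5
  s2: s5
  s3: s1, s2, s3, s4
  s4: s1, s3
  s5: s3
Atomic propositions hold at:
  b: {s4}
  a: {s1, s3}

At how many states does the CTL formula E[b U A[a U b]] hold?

A[a U b]: least fixpoint, start Z0 = Sat(b) = {s4}, add states in Sat(a) with every successor in Z. Already a fixed point.
Sat(A[a U b]) = {s4}
E[b U A[a U b]]: least fixpoint, start Z0 = Sat(A[a U b]) = {s4}, add states in Sat(b) with some successor in Z. Already a fixed point.
Sat(E[b U A[a U b]]) = {s4}
|Sat(E[b U A[a U b]])| = |{s4}| = 1.

1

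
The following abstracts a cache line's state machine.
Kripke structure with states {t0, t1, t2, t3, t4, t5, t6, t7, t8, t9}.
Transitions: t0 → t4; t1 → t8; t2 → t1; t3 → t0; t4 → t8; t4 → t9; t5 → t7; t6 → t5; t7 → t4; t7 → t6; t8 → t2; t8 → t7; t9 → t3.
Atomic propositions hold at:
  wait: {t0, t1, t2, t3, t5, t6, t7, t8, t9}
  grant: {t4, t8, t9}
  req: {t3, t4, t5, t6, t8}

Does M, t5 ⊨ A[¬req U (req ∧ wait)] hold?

Sat(¬req) = {t0, t1, t2, t7, t9}
Sat(req ∧ wait) = {t3, t5, t6, t8}
A[¬req U (req ∧ wait)]: least fixpoint, start Z0 = Sat((req ∧ wait)) = {t3, t5, t6, t8}, add states in Sat(¬req) with every successor in Z. Z1 = {t1, t3, t5, t6, t8, t9}; Z2 = {t1, t2, t3, t5, t6, t8, t9}; fixed.
Sat(A[¬req U (req ∧ wait)]) = {t1, t2, t3, t5, t6, t8, t9}
t5 ∈ Sat(A[¬req U (req ∧ wait)]) = {t1, t2, t3, t5, t6, t8, t9}, so the formula holds at t5.

Yes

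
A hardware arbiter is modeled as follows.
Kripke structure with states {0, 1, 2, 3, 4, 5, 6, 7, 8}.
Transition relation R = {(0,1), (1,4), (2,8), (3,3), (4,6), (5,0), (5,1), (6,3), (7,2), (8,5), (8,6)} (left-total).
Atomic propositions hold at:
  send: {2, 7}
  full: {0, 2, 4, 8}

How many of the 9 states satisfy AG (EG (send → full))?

8

Sat(send → full) = {0, 1, 2, 3, 4, 5, 6, 8}
EG (send → full): greatest fixpoint, start Z0 = {0, 1, 2, 3, 4, 5, 6, 8}, keep only states in Sat with some successor in Z. Already a fixed point.
Sat(EG (send → full)) = {0, 1, 2, 3, 4, 5, 6, 8}
AG (EG (send → full)): greatest fixpoint, start Z0 = {0, 1, 2, 3, 4, 5, 6, 8}, keep only states in Sat with every successor in Z. Already a fixed point.
Sat(AG (EG (send → full))) = {0, 1, 2, 3, 4, 5, 6, 8}
|Sat(AG (EG (send → full)))| = |{0, 1, 2, 3, 4, 5, 6, 8}| = 8.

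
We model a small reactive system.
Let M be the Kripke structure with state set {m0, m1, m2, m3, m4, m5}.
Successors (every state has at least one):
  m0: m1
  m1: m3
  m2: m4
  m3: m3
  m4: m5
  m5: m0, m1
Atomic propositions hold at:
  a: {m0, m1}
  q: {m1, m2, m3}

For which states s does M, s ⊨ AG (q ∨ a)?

{m0, m1, m3}

Sat(q ∨ a) = {m0, m1, m2, m3}
AG (q ∨ a): greatest fixpoint, start Z0 = {m0, m1, m2, m3}, keep only states in Sat with every successor in Z. Z1 = {m0, m1, m3}; fixed.
Sat(AG (q ∨ a)) = {m0, m1, m3}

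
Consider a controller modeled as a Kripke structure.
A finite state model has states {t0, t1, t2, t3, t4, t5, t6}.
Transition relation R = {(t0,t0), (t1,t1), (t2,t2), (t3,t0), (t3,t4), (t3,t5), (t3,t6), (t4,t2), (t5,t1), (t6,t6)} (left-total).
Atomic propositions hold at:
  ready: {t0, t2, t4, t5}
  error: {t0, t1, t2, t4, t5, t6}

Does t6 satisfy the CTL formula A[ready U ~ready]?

Yes

Sat(~ready) = {t1, t3, t6}
A[ready U ~ready]: least fixpoint, start Z0 = Sat(~ready) = {t1, t3, t6}, add states in Sat(ready) with every successor in Z. Z1 = {t1, t3, t5, t6}; fixed.
Sat(A[ready U ~ready]) = {t1, t3, t5, t6}
t6 ∈ Sat(A[ready U ~ready]) = {t1, t3, t5, t6}, so the formula holds at t6.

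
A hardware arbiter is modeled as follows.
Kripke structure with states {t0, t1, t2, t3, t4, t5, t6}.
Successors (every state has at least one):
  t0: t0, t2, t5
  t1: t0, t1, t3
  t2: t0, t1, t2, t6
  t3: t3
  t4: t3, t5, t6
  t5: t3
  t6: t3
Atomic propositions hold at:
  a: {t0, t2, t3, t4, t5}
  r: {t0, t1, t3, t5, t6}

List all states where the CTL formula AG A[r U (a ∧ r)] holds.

{t3, t5, t6}

Sat(a ∧ r) = {t0, t3, t5}
A[r U (a ∧ r)]: least fixpoint, start Z0 = Sat((a ∧ r)) = {t0, t3, t5}, add states in Sat(r) with every successor in Z. Z1 = {t0, t3, t5, t6}; fixed.
Sat(A[r U (a ∧ r)]) = {t0, t3, t5, t6}
AG A[r U (a ∧ r)]: greatest fixpoint, start Z0 = {t0, t3, t5, t6}, keep only states in Sat with every successor in Z. Z1 = {t3, t5, t6}; fixed.
Sat(AG A[r U (a ∧ r)]) = {t3, t5, t6}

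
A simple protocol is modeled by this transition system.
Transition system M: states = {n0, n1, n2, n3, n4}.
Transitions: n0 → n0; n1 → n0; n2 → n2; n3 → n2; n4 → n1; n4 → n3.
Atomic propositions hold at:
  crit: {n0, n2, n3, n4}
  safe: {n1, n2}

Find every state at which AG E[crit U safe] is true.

E[crit U safe]: least fixpoint, start Z0 = Sat(safe) = {n1, n2}, add states in Sat(crit) with some successor in Z. Z1 = {n1, n2, n3, n4}; fixed.
Sat(E[crit U safe]) = {n1, n2, n3, n4}
AG E[crit U safe]: greatest fixpoint, start Z0 = {n1, n2, n3, n4}, keep only states in Sat with every successor in Z. Z1 = {n2, n3, n4}; Z2 = {n2, n3}; fixed.
Sat(AG E[crit U safe]) = {n2, n3}

{n2, n3}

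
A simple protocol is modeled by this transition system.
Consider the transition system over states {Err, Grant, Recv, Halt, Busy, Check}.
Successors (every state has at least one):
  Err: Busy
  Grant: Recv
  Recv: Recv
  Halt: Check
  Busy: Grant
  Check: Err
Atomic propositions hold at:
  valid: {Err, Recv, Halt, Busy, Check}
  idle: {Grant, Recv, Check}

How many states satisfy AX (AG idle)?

3

AG idle: greatest fixpoint, start Z0 = {Grant, Recv, Check}, keep only states in Sat with every successor in Z. Z1 = {Grant, Recv}; fixed.
Sat(AG idle) = {Grant, Recv}
Sat(AX (AG idle)) = {s : every successor in {Grant, Recv}} = {Grant, Recv, Busy}
|Sat(AX (AG idle))| = |{Grant, Recv, Busy}| = 3.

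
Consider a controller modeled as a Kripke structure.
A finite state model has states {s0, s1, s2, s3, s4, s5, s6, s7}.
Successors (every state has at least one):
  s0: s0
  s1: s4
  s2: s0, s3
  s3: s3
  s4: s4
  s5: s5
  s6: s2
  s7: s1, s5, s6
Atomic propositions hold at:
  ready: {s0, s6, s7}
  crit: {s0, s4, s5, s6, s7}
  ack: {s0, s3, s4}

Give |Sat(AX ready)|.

1

Sat(AX ready) = {s : every successor in {s0, s6, s7}} = {s0}
|Sat(AX ready)| = |{s0}| = 1.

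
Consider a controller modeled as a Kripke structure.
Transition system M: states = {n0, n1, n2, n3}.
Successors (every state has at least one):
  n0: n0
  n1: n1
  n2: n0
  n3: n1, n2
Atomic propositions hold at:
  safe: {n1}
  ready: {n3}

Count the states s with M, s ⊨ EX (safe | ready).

Sat(safe | ready) = {n1, n3}
Sat(EX (safe | ready)) = {s : some successor in {n1, n3}} = {n1, n3}
|Sat(EX (safe | ready))| = |{n1, n3}| = 2.

2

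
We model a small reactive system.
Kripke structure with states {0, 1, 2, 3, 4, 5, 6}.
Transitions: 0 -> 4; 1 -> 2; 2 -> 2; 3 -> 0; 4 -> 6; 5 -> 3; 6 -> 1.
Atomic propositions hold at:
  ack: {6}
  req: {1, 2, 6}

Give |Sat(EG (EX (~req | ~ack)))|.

3

Sat(~req) = {0, 3, 4, 5}
Sat(~ack) = {0, 1, 2, 3, 4, 5}
Sat(~req | ~ack) = {0, 1, 2, 3, 4, 5}
Sat(EX (~req | ~ack)) = {s : some successor in {0, 1, 2, 3, 4, 5}} = {0, 1, 2, 3, 5, 6}
EG (EX (~req | ~ack)): greatest fixpoint, start Z0 = {0, 1, 2, 3, 5, 6}, keep only states in Sat with some successor in Z. Z1 = {1, 2, 3, 5, 6}; Z2 = {1, 2, 5, 6}; Z3 = {1, 2, 6}; fixed.
Sat(EG (EX (~req | ~ack))) = {1, 2, 6}
|Sat(EG (EX (~req | ~ack)))| = |{1, 2, 6}| = 3.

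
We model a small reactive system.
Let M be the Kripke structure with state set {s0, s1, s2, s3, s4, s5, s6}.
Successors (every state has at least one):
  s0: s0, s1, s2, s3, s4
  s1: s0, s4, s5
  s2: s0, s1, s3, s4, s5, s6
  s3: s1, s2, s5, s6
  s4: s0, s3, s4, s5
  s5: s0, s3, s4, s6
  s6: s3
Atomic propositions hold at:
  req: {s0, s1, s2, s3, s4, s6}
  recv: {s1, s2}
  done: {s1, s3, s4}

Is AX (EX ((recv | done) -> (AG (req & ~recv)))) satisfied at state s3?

Sat(recv | done) = {s1, s2, s3, s4}
Sat(~recv) = {s0, s3, s4, s5, s6}
Sat(req & ~recv) = {s0, s3, s4, s6}
AG (req & ~recv): greatest fixpoint, start Z0 = {s0, s3, s4, s6}, keep only states in Sat with every successor in Z. Z1 = {s6}; Z2 = ∅; fixed.
Sat(AG (req & ~recv)) = ∅
Sat((recv | done) -> (AG (req & ~recv))) = {s0, s5, s6}
Sat(EX ((recv | done) -> (AG (req & ~recv)))) = {s : some successor in {s0, s5, s6}} = {s0, s1, s2, s3, s4, s5}
Sat(AX (EX ((recv | done) -> (AG (req & ~recv))))) = {s : every successor in {s0, s1, s2, s3, s4, s5}} = {s0, s1, s4, s6}
s3 ∉ Sat(AX (EX ((recv | done) -> (AG (req & ~recv))))) = {s0, s1, s4, s6}, so the formula does not hold at s3.

No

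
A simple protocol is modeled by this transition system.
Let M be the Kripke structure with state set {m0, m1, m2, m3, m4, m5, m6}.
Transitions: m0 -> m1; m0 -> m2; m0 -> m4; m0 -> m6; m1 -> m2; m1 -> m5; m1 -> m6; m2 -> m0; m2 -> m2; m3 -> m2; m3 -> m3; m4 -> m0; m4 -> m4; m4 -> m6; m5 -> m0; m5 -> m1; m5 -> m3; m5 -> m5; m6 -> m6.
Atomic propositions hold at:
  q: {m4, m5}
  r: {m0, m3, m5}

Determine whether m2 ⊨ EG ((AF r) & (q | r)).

No

AF r: least fixpoint, start Z0 = {m0, m3, m5}, add states with every successor in Z. Already a fixed point.
Sat(AF r) = {m0, m3, m5}
Sat(q | r) = {m0, m3, m4, m5}
Sat((AF r) & (q | r)) = {m0, m3, m5}
EG ((AF r) & (q | r)): greatest fixpoint, start Z0 = {m0, m3, m5}, keep only states in Sat with some successor in Z. Z1 = {m3, m5}; fixed.
Sat(EG ((AF r) & (q | r))) = {m3, m5}
m2 ∉ Sat(EG ((AF r) & (q | r))) = {m3, m5}, so the formula does not hold at m2.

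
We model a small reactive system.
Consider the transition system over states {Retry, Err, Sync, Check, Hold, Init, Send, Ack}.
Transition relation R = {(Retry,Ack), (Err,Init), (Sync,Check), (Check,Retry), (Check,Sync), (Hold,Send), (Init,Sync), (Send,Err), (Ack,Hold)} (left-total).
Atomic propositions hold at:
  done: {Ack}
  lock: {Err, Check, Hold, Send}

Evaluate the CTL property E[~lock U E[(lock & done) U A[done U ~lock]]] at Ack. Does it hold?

Yes

Sat(~lock) = {Retry, Sync, Init, Ack}
Sat(lock & done) = ∅
A[done U ~lock]: least fixpoint, start Z0 = Sat(~lock) = {Retry, Sync, Init, Ack}, add states in Sat(done) with every successor in Z. Already a fixed point.
Sat(A[done U ~lock]) = {Retry, Sync, Init, Ack}
E[(lock & done) U A[done U ~lock]]: least fixpoint, start Z0 = Sat(A[done U ~lock]) = {Retry, Sync, Init, Ack}, add states in Sat(lock & done) with some successor in Z. Already a fixed point.
Sat(E[(lock & done) U A[done U ~lock]]) = {Retry, Sync, Init, Ack}
E[~lock U E[(lock & done) U A[done U ~lock]]]: least fixpoint, start Z0 = Sat(E[(lock & done) U A[done U ~lock]]) = {Retry, Sync, Init, Ack}, add states in Sat(~lock) with some successor in Z. Already a fixed point.
Sat(E[~lock U E[(lock & done) U A[done U ~lock]]]) = {Retry, Sync, Init, Ack}
Ack ∈ Sat(E[~lock U E[(lock & done) U A[done U ~lock]]]) = {Retry, Sync, Init, Ack}, so the formula holds at Ack.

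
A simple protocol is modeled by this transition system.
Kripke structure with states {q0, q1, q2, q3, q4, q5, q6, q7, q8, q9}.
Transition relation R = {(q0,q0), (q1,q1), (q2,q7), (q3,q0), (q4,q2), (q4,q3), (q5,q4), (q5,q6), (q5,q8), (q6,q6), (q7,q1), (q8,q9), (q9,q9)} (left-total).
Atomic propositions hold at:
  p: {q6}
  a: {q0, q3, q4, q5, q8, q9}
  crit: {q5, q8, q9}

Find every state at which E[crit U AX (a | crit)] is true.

Sat(a | crit) = {q0, q3, q4, q5, q8, q9}
Sat(AX (a | crit)) = {s : every successor in {q0, q3, q4, q5, q8, q9}} = {q0, q3, q8, q9}
E[crit U AX (a | crit)]: least fixpoint, start Z0 = Sat(AX (a | crit)) = {q0, q3, q8, q9}, add states in Sat(crit) with some successor in Z. Z1 = {q0, q3, q5, q8, q9}; fixed.
Sat(E[crit U AX (a | crit)]) = {q0, q3, q5, q8, q9}

{q0, q3, q5, q8, q9}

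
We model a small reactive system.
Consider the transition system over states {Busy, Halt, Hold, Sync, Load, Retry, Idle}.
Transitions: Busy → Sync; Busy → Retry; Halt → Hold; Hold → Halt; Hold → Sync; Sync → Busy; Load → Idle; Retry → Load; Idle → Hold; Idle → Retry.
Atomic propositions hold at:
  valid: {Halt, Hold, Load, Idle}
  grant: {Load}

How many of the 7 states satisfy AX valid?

3

Sat(AX valid) = {s : every successor in {Halt, Hold, Load, Idle}} = {Halt, Load, Retry}
|Sat(AX valid)| = |{Halt, Load, Retry}| = 3.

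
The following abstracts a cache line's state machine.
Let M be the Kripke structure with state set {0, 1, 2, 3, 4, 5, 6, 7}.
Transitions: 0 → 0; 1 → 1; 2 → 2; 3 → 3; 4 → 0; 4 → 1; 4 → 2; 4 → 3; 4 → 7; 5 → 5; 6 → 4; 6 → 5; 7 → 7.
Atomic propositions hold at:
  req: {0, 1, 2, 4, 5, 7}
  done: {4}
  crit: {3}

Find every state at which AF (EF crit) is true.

EF crit: least fixpoint, start Z0 = {3}, add states with some successor in Z. Z1 = {3, 4}; Z2 = {3, 4, 6}; fixed.
Sat(EF crit) = {3, 4, 6}
AF (EF crit): least fixpoint, start Z0 = {3, 4, 6}, add states with every successor in Z. Already a fixed point.
Sat(AF (EF crit)) = {3, 4, 6}

{3, 4, 6}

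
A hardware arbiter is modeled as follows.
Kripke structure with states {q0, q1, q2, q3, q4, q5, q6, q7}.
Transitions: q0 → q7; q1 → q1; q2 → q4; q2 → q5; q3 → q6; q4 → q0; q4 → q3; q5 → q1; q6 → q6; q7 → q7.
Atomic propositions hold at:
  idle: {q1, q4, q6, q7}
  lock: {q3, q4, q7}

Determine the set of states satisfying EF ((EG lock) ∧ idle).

EG lock: greatest fixpoint, start Z0 = {q3, q4, q7}, keep only states in Sat with some successor in Z. Z1 = {q4, q7}; Z2 = {q7}; fixed.
Sat(EG lock) = {q7}
Sat((EG lock) ∧ idle) = {q7}
EF ((EG lock) ∧ idle): least fixpoint, start Z0 = {q7}, add states with some successor in Z. Z1 = {q0, q7}; Z2 = {q0, q4, q7}; Z3 = {q0, q2, q4, q7}; fixed.
Sat(EF ((EG lock) ∧ idle)) = {q0, q2, q4, q7}

{q0, q2, q4, q7}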